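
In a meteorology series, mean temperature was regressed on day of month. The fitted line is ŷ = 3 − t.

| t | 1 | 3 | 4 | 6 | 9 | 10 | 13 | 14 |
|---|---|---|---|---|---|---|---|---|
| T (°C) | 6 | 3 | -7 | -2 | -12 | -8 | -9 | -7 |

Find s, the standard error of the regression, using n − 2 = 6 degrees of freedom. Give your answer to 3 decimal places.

t=1: ŷ = 3 − 1 = 2; e = 6 − 2 = 4
t=3: ŷ = 3 − 3 = 0; e = 3 − 0 = 3
t=4: ŷ = 3 − 4 = -1; e = -7 − (-1) = -6
t=6: ŷ = 3 − 6 = -3; e = -2 − (-3) = 1
t=9: ŷ = 3 − 9 = -6; e = -12 − (-6) = -6
t=10: ŷ = 3 − 10 = -7; e = -8 − (-7) = -1
t=13: ŷ = 3 − 13 = -10; e = -9 − (-10) = 1
t=14: ŷ = 3 − 14 = -11; e = -7 − (-11) = 4
SSE = 16 + 9 + 36 + 1 + 36 + 1 + 1 + 16 = 116
s = √(116/6) = √19.3333 ≈ 4.397

s = 4.397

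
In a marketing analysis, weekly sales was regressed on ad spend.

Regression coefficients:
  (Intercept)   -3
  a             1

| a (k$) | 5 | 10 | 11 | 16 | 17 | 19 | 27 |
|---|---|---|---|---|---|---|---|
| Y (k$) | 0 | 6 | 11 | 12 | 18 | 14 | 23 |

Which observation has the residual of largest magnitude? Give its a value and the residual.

a = 17, r = 4

a=5: ŷ = -3 + 5 = 2; r = 0 − 2 = -2
a=10: ŷ = -3 + 10 = 7; r = 6 − 7 = -1
a=11: ŷ = -3 + 11 = 8; r = 11 − 8 = 3
a=16: ŷ = -3 + 16 = 13; r = 12 − 13 = -1
a=17: ŷ = -3 + 17 = 14; r = 18 − 14 = 4
a=19: ŷ = -3 + 19 = 16; r = 14 − 16 = -2
a=27: ŷ = -3 + 27 = 24; r = 23 − 24 = -1
Largest |r| is 4 at a = 17, residual 4.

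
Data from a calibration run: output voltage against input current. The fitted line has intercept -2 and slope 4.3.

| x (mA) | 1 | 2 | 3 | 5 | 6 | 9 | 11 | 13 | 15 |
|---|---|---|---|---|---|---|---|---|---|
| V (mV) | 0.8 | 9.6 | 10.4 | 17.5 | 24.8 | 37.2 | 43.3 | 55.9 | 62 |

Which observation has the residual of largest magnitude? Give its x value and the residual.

x = 2, e = 3

x=1: V̂ = -2 + 4.3·1 = 2.3; e = 0.8 − 2.3 = -1.5
x=2: V̂ = -2 + 4.3·2 = 6.6; e = 9.6 − 6.6 = 3
x=3: V̂ = -2 + 4.3·3 = 10.9; e = 10.4 − 10.9 = -0.5
x=5: V̂ = -2 + 4.3·5 = 19.5; e = 17.5 − 19.5 = -2
x=6: V̂ = -2 + 4.3·6 = 23.8; e = 24.8 − 23.8 = 1
x=9: V̂ = -2 + 4.3·9 = 36.7; e = 37.2 − 36.7 = 0.5
x=11: V̂ = -2 + 4.3·11 = 45.3; e = 43.3 − 45.3 = -2
x=13: V̂ = -2 + 4.3·13 = 53.9; e = 55.9 − 53.9 = 2
x=15: V̂ = -2 + 4.3·15 = 62.5; e = 62 − 62.5 = -0.5
Largest |e| is 3 at x = 2, residual 3.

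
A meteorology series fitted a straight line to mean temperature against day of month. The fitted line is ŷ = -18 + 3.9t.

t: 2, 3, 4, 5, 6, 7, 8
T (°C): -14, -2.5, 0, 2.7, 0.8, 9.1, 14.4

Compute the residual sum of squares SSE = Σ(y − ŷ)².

SSE = 58.72

t=2: ŷ = -18 + 3.9·2 = -10.2; r = -14 − (-10.2) = -3.8
t=3: ŷ = -18 + 3.9·3 = -6.3; r = -2.5 − (-6.3) = 3.8
t=4: ŷ = -18 + 3.9·4 = -2.4; r = 0 − (-2.4) = 2.4
t=5: ŷ = -18 + 3.9·5 = 1.5; r = 2.7 − 1.5 = 1.2
t=6: ŷ = -18 + 3.9·6 = 5.4; r = 0.8 − 5.4 = -4.6
t=7: ŷ = -18 + 3.9·7 = 9.3; r = 9.1 − 9.3 = -0.2
t=8: ŷ = -18 + 3.9·8 = 13.2; r = 14.4 − 13.2 = 1.2
SSE = 14.44 + 14.44 + 5.76 + 1.44 + 21.16 + 0.04 + 1.44 = 58.72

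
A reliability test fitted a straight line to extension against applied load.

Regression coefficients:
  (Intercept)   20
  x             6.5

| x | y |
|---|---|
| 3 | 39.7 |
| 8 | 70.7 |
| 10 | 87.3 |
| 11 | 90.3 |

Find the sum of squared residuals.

x=3: ŷ = 20 + 6.5·3 = 39.5; e = 39.7 − 39.5 = 0.2
x=8: ŷ = 20 + 6.5·8 = 72; e = 70.7 − 72 = -1.3
x=10: ŷ = 20 + 6.5·10 = 85; e = 87.3 − 85 = 2.3
x=11: ŷ = 20 + 6.5·11 = 91.5; e = 90.3 − 91.5 = -1.2
SSE = 0.04 + 1.69 + 5.29 + 1.44 = 8.46

SSE = 8.46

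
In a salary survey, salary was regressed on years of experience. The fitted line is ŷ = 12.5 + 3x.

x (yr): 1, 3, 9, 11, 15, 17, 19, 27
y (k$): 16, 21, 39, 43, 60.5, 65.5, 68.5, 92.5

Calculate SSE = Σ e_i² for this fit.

SSE = 22

x=1: ŷ = 12.5 + 3·1 = 15.5; e = 16 − 15.5 = 0.5
x=3: ŷ = 12.5 + 3·3 = 21.5; e = 21 − 21.5 = -0.5
x=9: ŷ = 12.5 + 3·9 = 39.5; e = 39 − 39.5 = -0.5
x=11: ŷ = 12.5 + 3·11 = 45.5; e = 43 − 45.5 = -2.5
x=15: ŷ = 12.5 + 3·15 = 57.5; e = 60.5 − 57.5 = 3
x=17: ŷ = 12.5 + 3·17 = 63.5; e = 65.5 − 63.5 = 2
x=19: ŷ = 12.5 + 3·19 = 69.5; e = 68.5 − 69.5 = -1
x=27: ŷ = 12.5 + 3·27 = 93.5; e = 92.5 − 93.5 = -1
SSE = 0.25 + 0.25 + 0.25 + 6.25 + 9 + 4 + 1 + 1 = 22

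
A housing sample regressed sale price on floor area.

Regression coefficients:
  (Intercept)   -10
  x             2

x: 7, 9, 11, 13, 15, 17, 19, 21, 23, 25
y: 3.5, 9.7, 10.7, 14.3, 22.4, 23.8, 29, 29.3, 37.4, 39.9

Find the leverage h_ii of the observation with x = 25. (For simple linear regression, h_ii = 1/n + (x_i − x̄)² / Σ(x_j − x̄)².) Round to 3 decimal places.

x̄ = (7 + 9 + 11 + 13 + 15 + 17 + 19 + 21 + 23 + 25)/10 = 16
Σ(x − x̄)² = 81 + 49 + 25 + 9 + 1 + 1 + 9 + 25 + 49 + 81 = 330
h = 1/10 + (9)²/330 = 0.1 + 0.245455 = 0.345

h = 0.345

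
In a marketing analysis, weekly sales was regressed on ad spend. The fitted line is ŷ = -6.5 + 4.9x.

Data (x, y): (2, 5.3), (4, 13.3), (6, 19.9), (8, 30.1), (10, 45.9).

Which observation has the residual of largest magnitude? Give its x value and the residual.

x = 10, r = 3.4

x=2: ŷ = -6.5 + 4.9·2 = 3.3; r = 5.3 − 3.3 = 2
x=4: ŷ = -6.5 + 4.9·4 = 13.1; r = 13.3 − 13.1 = 0.2
x=6: ŷ = -6.5 + 4.9·6 = 22.9; r = 19.9 − 22.9 = -3
x=8: ŷ = -6.5 + 4.9·8 = 32.7; r = 30.1 − 32.7 = -2.6
x=10: ŷ = -6.5 + 4.9·10 = 42.5; r = 45.9 − 42.5 = 3.4
Largest |r| is 3.4 at x = 10, residual 3.4.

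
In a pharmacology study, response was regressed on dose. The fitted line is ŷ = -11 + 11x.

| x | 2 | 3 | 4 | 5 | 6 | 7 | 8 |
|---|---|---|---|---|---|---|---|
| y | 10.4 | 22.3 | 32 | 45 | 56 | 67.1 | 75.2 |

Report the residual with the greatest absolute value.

r = -1.8

x=2: ŷ = -11 + 11·2 = 11; r = 10.4 − 11 = -0.6
x=3: ŷ = -11 + 11·3 = 22; r = 22.3 − 22 = 0.3
x=4: ŷ = -11 + 11·4 = 33; r = 32 − 33 = -1
x=5: ŷ = -11 + 11·5 = 44; r = 45 − 44 = 1
x=6: ŷ = -11 + 11·6 = 55; r = 56 − 55 = 1
x=7: ŷ = -11 + 11·7 = 66; r = 67.1 − 66 = 1.1
x=8: ŷ = -11 + 11·8 = 77; r = 75.2 − 77 = -1.8
Largest |r| is 1.8 at x = 8, residual -1.8.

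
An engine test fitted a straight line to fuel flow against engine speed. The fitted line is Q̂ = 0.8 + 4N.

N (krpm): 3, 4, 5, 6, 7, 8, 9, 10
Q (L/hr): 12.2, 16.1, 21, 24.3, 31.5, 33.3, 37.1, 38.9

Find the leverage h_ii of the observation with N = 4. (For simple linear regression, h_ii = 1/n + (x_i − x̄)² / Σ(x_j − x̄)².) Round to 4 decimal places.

N̄ = (3 + 4 + 5 + 6 + 7 + 8 + 9 + 10)/8 = 6.5
Σ(N − N̄)² = 12.25 + 6.25 + 2.25 + 0.25 + 0.25 + 2.25 + 6.25 + 12.25 = 42
h = 1/8 + (-2.5)²/42 = 0.125 + 0.14881 = 0.2738

h = 0.2738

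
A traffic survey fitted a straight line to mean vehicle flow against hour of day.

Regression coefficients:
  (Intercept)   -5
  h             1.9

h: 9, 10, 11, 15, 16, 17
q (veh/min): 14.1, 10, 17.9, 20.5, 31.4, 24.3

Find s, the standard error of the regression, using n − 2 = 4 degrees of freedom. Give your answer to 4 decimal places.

s = 4.4159

h=9: q̂ = -5 + 1.9·9 = 12.1; e = 14.1 − 12.1 = 2
h=10: q̂ = -5 + 1.9·10 = 14; e = 10 − 14 = -4
h=11: q̂ = -5 + 1.9·11 = 15.9; e = 17.9 − 15.9 = 2
h=15: q̂ = -5 + 1.9·15 = 23.5; e = 20.5 − 23.5 = -3
h=16: q̂ = -5 + 1.9·16 = 25.4; e = 31.4 − 25.4 = 6
h=17: q̂ = -5 + 1.9·17 = 27.3; e = 24.3 − 27.3 = -3
SSE = 4 + 16 + 4 + 9 + 36 + 9 = 78
s = √(78/4) = √19.5 ≈ 4.4159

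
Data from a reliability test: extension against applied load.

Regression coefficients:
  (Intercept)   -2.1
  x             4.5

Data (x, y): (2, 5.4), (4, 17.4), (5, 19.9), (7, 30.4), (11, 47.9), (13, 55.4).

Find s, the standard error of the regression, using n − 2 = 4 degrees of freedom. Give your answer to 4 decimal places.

s = 1.3229

x=2: ŷ = -2.1 + 4.5·2 = 6.9; e = 5.4 − 6.9 = -1.5
x=4: ŷ = -2.1 + 4.5·4 = 15.9; e = 17.4 − 15.9 = 1.5
x=5: ŷ = -2.1 + 4.5·5 = 20.4; e = 19.9 − 20.4 = -0.5
x=7: ŷ = -2.1 + 4.5·7 = 29.4; e = 30.4 − 29.4 = 1
x=11: ŷ = -2.1 + 4.5·11 = 47.4; e = 47.9 − 47.4 = 0.5
x=13: ŷ = -2.1 + 4.5·13 = 56.4; e = 55.4 − 56.4 = -1
SSE = 2.25 + 2.25 + 0.25 + 1 + 0.25 + 1 = 7
s = √(7/4) = √1.75 ≈ 1.3229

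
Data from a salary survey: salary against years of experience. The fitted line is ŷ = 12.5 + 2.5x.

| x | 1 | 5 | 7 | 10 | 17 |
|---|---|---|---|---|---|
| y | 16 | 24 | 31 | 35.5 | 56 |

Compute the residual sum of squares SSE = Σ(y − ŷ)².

x=1: ŷ = 12.5 + 2.5·1 = 15; e = 16 − 15 = 1
x=5: ŷ = 12.5 + 2.5·5 = 25; e = 24 − 25 = -1
x=7: ŷ = 12.5 + 2.5·7 = 30; e = 31 − 30 = 1
x=10: ŷ = 12.5 + 2.5·10 = 37.5; e = 35.5 − 37.5 = -2
x=17: ŷ = 12.5 + 2.5·17 = 55; e = 56 − 55 = 1
SSE = 1 + 1 + 1 + 4 + 1 = 8

SSE = 8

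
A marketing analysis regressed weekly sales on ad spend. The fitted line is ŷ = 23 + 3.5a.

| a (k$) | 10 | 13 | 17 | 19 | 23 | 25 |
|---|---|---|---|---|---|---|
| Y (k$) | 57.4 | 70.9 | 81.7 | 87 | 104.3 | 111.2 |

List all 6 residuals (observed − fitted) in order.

a=10: ŷ = 23 + 3.5·10 = 58; r = 57.4 − 58 = -0.6
a=13: ŷ = 23 + 3.5·13 = 68.5; r = 70.9 − 68.5 = 2.4
a=17: ŷ = 23 + 3.5·17 = 82.5; r = 81.7 − 82.5 = -0.8
a=19: ŷ = 23 + 3.5·19 = 89.5; r = 87 − 89.5 = -2.5
a=23: ŷ = 23 + 3.5·23 = 103.5; r = 104.3 − 103.5 = 0.8
a=25: ŷ = 23 + 3.5·25 = 110.5; r = 111.2 − 110.5 = 0.7

-0.6, 2.4, -0.8, -2.5, 0.8, 0.7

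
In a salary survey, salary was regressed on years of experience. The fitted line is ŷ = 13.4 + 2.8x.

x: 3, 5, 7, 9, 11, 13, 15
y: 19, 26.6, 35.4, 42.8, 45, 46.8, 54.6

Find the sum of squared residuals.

x=3: ŷ = 13.4 + 2.8·3 = 21.8; r = 19 − 21.8 = -2.8
x=5: ŷ = 13.4 + 2.8·5 = 27.4; r = 26.6 − 27.4 = -0.8
x=7: ŷ = 13.4 + 2.8·7 = 33; r = 35.4 − 33 = 2.4
x=9: ŷ = 13.4 + 2.8·9 = 38.6; r = 42.8 − 38.6 = 4.2
x=11: ŷ = 13.4 + 2.8·11 = 44.2; r = 45 − 44.2 = 0.8
x=13: ŷ = 13.4 + 2.8·13 = 49.8; r = 46.8 − 49.8 = -3
x=15: ŷ = 13.4 + 2.8·15 = 55.4; r = 54.6 − 55.4 = -0.8
SSE = 7.84 + 0.64 + 5.76 + 17.64 + 0.64 + 9 + 0.64 = 42.16

SSE = 42.16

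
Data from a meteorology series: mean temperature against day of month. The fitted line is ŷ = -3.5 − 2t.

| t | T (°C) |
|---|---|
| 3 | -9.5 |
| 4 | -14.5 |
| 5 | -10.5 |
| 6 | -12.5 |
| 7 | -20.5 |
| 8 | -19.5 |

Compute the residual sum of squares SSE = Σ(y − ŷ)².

t=3: ŷ = -3.5 − 2·3 = -9.5; e = -9.5 − (-9.5) = 0
t=4: ŷ = -3.5 − 2·4 = -11.5; e = -14.5 − (-11.5) = -3
t=5: ŷ = -3.5 − 2·5 = -13.5; e = -10.5 − (-13.5) = 3
t=6: ŷ = -3.5 − 2·6 = -15.5; e = -12.5 − (-15.5) = 3
t=7: ŷ = -3.5 − 2·7 = -17.5; e = -20.5 − (-17.5) = -3
t=8: ŷ = -3.5 − 2·8 = -19.5; e = -19.5 − (-19.5) = 0
SSE = 0 + 9 + 9 + 9 + 9 + 0 = 36

SSE = 36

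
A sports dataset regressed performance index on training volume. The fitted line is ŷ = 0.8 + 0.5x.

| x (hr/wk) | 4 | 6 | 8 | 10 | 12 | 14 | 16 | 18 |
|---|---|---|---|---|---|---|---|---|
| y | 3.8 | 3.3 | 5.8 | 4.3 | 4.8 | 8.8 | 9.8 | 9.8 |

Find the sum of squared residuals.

x=4: ŷ = 0.8 + 0.5·4 = 2.8; r = 3.8 − 2.8 = 1
x=6: ŷ = 0.8 + 0.5·6 = 3.8; r = 3.3 − 3.8 = -0.5
x=8: ŷ = 0.8 + 0.5·8 = 4.8; r = 5.8 − 4.8 = 1
x=10: ŷ = 0.8 + 0.5·10 = 5.8; r = 4.3 − 5.8 = -1.5
x=12: ŷ = 0.8 + 0.5·12 = 6.8; r = 4.8 − 6.8 = -2
x=14: ŷ = 0.8 + 0.5·14 = 7.8; r = 8.8 − 7.8 = 1
x=16: ŷ = 0.8 + 0.5·16 = 8.8; r = 9.8 − 8.8 = 1
x=18: ŷ = 0.8 + 0.5·18 = 9.8; r = 9.8 − 9.8 = 0
SSE = 1 + 0.25 + 1 + 2.25 + 4 + 1 + 1 + 0 = 10.5

SSE = 10.5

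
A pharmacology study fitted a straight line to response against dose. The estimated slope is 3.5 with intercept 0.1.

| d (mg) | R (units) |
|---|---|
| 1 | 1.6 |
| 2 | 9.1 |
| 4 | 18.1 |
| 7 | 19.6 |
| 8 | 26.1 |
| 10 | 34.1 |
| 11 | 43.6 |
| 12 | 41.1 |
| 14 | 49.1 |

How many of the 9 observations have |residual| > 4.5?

2

d=1: ŷ = 0.1 + 3.5·1 = 3.6; e = 1.6 − 3.6 = -2
d=2: ŷ = 0.1 + 3.5·2 = 7.1; e = 9.1 − 7.1 = 2
d=4: ŷ = 0.1 + 3.5·4 = 14.1; e = 18.1 − 14.1 = 4
d=7: ŷ = 0.1 + 3.5·7 = 24.6; e = 19.6 − 24.6 = -5
d=8: ŷ = 0.1 + 3.5·8 = 28.1; e = 26.1 − 28.1 = -2
d=10: ŷ = 0.1 + 3.5·10 = 35.1; e = 34.1 − 35.1 = -1
d=11: ŷ = 0.1 + 3.5·11 = 38.6; e = 43.6 − 38.6 = 5
d=12: ŷ = 0.1 + 3.5·12 = 42.1; e = 41.1 − 42.1 = -1
d=14: ŷ = 0.1 + 3.5·14 = 49.1; e = 49.1 − 49.1 = 0
|e| > 4.5: d=7 (|e|=5), d=11 (|e|=5) → 2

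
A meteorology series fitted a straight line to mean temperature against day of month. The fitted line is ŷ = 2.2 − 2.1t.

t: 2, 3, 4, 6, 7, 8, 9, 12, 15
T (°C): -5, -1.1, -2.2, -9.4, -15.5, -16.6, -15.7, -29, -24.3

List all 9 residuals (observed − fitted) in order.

t=2: ŷ = 2.2 − 2.1·2 = -2; e = -5 − (-2) = -3
t=3: ŷ = 2.2 − 2.1·3 = -4.1; e = -1.1 − (-4.1) = 3
t=4: ŷ = 2.2 − 2.1·4 = -6.2; e = -2.2 − (-6.2) = 4
t=6: ŷ = 2.2 − 2.1·6 = -10.4; e = -9.4 − (-10.4) = 1
t=7: ŷ = 2.2 − 2.1·7 = -12.5; e = -15.5 − (-12.5) = -3
t=8: ŷ = 2.2 − 2.1·8 = -14.6; e = -16.6 − (-14.6) = -2
t=9: ŷ = 2.2 − 2.1·9 = -16.7; e = -15.7 − (-16.7) = 1
t=12: ŷ = 2.2 − 2.1·12 = -23; e = -29 − (-23) = -6
t=15: ŷ = 2.2 − 2.1·15 = -29.3; e = -24.3 − (-29.3) = 5

-3, 3, 4, 1, -3, -2, 1, -6, 5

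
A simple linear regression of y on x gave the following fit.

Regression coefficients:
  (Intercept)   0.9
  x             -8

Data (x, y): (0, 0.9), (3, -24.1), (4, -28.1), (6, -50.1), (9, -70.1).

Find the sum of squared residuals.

SSE = 20

x=0: ŷ = 0.9 − 8·0 = 0.9; r = 0.9 − 0.9 = 0
x=3: ŷ = 0.9 − 8·3 = -23.1; r = -24.1 − (-23.1) = -1
x=4: ŷ = 0.9 − 8·4 = -31.1; r = -28.1 − (-31.1) = 3
x=6: ŷ = 0.9 − 8·6 = -47.1; r = -50.1 − (-47.1) = -3
x=9: ŷ = 0.9 − 8·9 = -71.1; r = -70.1 − (-71.1) = 1
SSE = 0 + 1 + 9 + 9 + 1 = 20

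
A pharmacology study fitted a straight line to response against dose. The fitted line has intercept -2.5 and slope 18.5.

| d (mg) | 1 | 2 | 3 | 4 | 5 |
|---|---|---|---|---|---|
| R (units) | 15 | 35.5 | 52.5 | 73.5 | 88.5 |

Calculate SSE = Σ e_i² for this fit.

SSE = 8.5

d=1: R̂ = -2.5 + 18.5·1 = 16; e = 15 − 16 = -1
d=2: R̂ = -2.5 + 18.5·2 = 34.5; e = 35.5 − 34.5 = 1
d=3: R̂ = -2.5 + 18.5·3 = 53; e = 52.5 − 53 = -0.5
d=4: R̂ = -2.5 + 18.5·4 = 71.5; e = 73.5 − 71.5 = 2
d=5: R̂ = -2.5 + 18.5·5 = 90; e = 88.5 − 90 = -1.5
SSE = 1 + 1 + 0.25 + 4 + 2.25 = 8.5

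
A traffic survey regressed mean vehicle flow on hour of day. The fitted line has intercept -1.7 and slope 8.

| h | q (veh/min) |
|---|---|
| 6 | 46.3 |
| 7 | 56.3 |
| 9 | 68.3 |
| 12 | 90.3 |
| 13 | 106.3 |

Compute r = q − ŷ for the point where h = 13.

ŷ = -1.7 + 8·13 = 102.3
r = 106.3 − 102.3 = 4

r = 4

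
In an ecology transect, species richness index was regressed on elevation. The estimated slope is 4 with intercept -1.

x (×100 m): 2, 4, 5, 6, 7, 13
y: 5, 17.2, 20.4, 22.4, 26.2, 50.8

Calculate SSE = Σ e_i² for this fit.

x=2: ŷ = -1 + 4·2 = 7; e = 5 − 7 = -2
x=4: ŷ = -1 + 4·4 = 15; e = 17.2 − 15 = 2.2
x=5: ŷ = -1 + 4·5 = 19; e = 20.4 − 19 = 1.4
x=6: ŷ = -1 + 4·6 = 23; e = 22.4 − 23 = -0.6
x=7: ŷ = -1 + 4·7 = 27; e = 26.2 − 27 = -0.8
x=13: ŷ = -1 + 4·13 = 51; e = 50.8 − 51 = -0.2
SSE = 4 + 4.84 + 1.96 + 0.36 + 0.64 + 0.04 = 11.84

SSE = 11.84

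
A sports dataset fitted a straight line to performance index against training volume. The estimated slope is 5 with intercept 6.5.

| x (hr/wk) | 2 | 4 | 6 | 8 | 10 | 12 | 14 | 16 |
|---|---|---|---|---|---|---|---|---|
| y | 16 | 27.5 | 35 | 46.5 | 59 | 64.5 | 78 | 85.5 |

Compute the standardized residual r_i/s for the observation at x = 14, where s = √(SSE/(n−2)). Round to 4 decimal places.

0.8911

x=2: ŷ = 6.5 + 5·2 = 16.5; r = 16 − 16.5 = -0.5
x=4: ŷ = 6.5 + 5·4 = 26.5; r = 27.5 − 26.5 = 1
x=6: ŷ = 6.5 + 5·6 = 36.5; r = 35 − 36.5 = -1.5
x=8: ŷ = 6.5 + 5·8 = 46.5; r = 46.5 − 46.5 = 0
x=10: ŷ = 6.5 + 5·10 = 56.5; r = 59 − 56.5 = 2.5
x=12: ŷ = 6.5 + 5·12 = 66.5; r = 64.5 − 66.5 = -2
x=14: ŷ = 6.5 + 5·14 = 76.5; r = 78 − 76.5 = 1.5
x=16: ŷ = 6.5 + 5·16 = 86.5; r = 85.5 − 86.5 = -1
SSE = 0.25 + 1 + 2.25 + 0 + 6.25 + 4 + 2.25 + 1 = 17
s = √(17/6) = 1.68325
r/s = 1.5 / 1.68325 = 0.8911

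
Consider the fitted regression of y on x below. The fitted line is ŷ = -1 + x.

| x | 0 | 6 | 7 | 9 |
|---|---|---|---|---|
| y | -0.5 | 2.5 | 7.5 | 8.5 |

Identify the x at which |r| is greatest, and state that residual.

x=0: ŷ = -1 + 0 = -1; r = -0.5 − (-1) = 0.5
x=6: ŷ = -1 + 6 = 5; r = 2.5 − 5 = -2.5
x=7: ŷ = -1 + 7 = 6; r = 7.5 − 6 = 1.5
x=9: ŷ = -1 + 9 = 8; r = 8.5 − 8 = 0.5
Largest |r| is 2.5 at x = 6, residual -2.5.

x = 6, r = -2.5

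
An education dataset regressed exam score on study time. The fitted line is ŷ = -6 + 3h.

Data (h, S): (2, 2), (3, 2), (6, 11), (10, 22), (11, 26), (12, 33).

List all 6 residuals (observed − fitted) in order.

2, -1, -1, -2, -1, 3

h=2: ŷ = -6 + 3·2 = 0; e = 2 − 0 = 2
h=3: ŷ = -6 + 3·3 = 3; e = 2 − 3 = -1
h=6: ŷ = -6 + 3·6 = 12; e = 11 − 12 = -1
h=10: ŷ = -6 + 3·10 = 24; e = 22 − 24 = -2
h=11: ŷ = -6 + 3·11 = 27; e = 26 − 27 = -1
h=12: ŷ = -6 + 3·12 = 30; e = 33 − 30 = 3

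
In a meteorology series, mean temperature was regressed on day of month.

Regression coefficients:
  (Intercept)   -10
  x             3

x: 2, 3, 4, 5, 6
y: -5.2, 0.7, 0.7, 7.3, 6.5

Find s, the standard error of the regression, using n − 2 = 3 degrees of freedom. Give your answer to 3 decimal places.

s = 2.126

x=2: ŷ = -10 + 3·2 = -4; e = -5.2 − (-4) = -1.2
x=3: ŷ = -10 + 3·3 = -1; e = 0.7 − (-1) = 1.7
x=4: ŷ = -10 + 3·4 = 2; e = 0.7 − 2 = -1.3
x=5: ŷ = -10 + 3·5 = 5; e = 7.3 − 5 = 2.3
x=6: ŷ = -10 + 3·6 = 8; e = 6.5 − 8 = -1.5
SSE = 1.44 + 2.89 + 1.69 + 5.29 + 2.25 = 13.56
s = √(13.56/3) = √4.52 ≈ 2.126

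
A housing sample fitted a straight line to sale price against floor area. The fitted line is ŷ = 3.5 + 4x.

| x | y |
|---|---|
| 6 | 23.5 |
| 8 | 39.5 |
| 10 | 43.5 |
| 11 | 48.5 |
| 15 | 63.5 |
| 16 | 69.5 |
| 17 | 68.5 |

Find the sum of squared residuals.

x=6: ŷ = 3.5 + 4·6 = 27.5; r = 23.5 − 27.5 = -4
x=8: ŷ = 3.5 + 4·8 = 35.5; r = 39.5 − 35.5 = 4
x=10: ŷ = 3.5 + 4·10 = 43.5; r = 43.5 − 43.5 = 0
x=11: ŷ = 3.5 + 4·11 = 47.5; r = 48.5 − 47.5 = 1
x=15: ŷ = 3.5 + 4·15 = 63.5; r = 63.5 − 63.5 = 0
x=16: ŷ = 3.5 + 4·16 = 67.5; r = 69.5 − 67.5 = 2
x=17: ŷ = 3.5 + 4·17 = 71.5; r = 68.5 − 71.5 = -3
SSE = 16 + 16 + 0 + 1 + 0 + 4 + 9 = 46

SSE = 46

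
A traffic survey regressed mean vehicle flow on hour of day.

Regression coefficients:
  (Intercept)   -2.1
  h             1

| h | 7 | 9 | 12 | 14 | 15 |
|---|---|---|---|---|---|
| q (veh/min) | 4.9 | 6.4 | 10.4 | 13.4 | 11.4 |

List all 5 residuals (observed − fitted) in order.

h=7: ŷ = -2.1 + 7 = 4.9; r = 4.9 − 4.9 = 0
h=9: ŷ = -2.1 + 9 = 6.9; r = 6.4 − 6.9 = -0.5
h=12: ŷ = -2.1 + 12 = 9.9; r = 10.4 − 9.9 = 0.5
h=14: ŷ = -2.1 + 14 = 11.9; r = 13.4 − 11.9 = 1.5
h=15: ŷ = -2.1 + 15 = 12.9; r = 11.4 − 12.9 = -1.5

0, -0.5, 0.5, 1.5, -1.5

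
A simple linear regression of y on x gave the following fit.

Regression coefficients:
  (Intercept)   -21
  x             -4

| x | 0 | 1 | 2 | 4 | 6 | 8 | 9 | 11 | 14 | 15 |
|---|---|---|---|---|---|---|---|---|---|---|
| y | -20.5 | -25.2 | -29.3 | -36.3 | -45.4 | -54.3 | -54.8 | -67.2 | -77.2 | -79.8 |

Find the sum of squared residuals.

SSE = 13.88

x=0: ŷ = -21 − 4·0 = -21; r = -20.5 − (-21) = 0.5
x=1: ŷ = -21 − 4·1 = -25; r = -25.2 − (-25) = -0.2
x=2: ŷ = -21 − 4·2 = -29; r = -29.3 − (-29) = -0.3
x=4: ŷ = -21 − 4·4 = -37; r = -36.3 − (-37) = 0.7
x=6: ŷ = -21 − 4·6 = -45; r = -45.4 − (-45) = -0.4
x=8: ŷ = -21 − 4·8 = -53; r = -54.3 − (-53) = -1.3
x=9: ŷ = -21 − 4·9 = -57; r = -54.8 − (-57) = 2.2
x=11: ŷ = -21 − 4·11 = -65; r = -67.2 − (-65) = -2.2
x=14: ŷ = -21 − 4·14 = -77; r = -77.2 − (-77) = -0.2
x=15: ŷ = -21 − 4·15 = -81; r = -79.8 − (-81) = 1.2
SSE = 0.25 + 0.04 + 0.09 + 0.49 + 0.16 + 1.69 + 4.84 + 4.84 + 0.04 + 1.44 = 13.88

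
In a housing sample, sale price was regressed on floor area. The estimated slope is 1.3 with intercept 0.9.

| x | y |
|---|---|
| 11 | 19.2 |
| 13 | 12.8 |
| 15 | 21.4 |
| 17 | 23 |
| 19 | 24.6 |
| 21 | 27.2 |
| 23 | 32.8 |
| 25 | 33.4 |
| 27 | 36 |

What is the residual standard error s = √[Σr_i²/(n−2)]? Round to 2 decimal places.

x=11: ŷ = 0.9 + 1.3·11 = 15.2; r = 19.2 − 15.2 = 4
x=13: ŷ = 0.9 + 1.3·13 = 17.8; r = 12.8 − 17.8 = -5
x=15: ŷ = 0.9 + 1.3·15 = 20.4; r = 21.4 − 20.4 = 1
x=17: ŷ = 0.9 + 1.3·17 = 23; r = 23 − 23 = 0
x=19: ŷ = 0.9 + 1.3·19 = 25.6; r = 24.6 − 25.6 = -1
x=21: ŷ = 0.9 + 1.3·21 = 28.2; r = 27.2 − 28.2 = -1
x=23: ŷ = 0.9 + 1.3·23 = 30.8; r = 32.8 − 30.8 = 2
x=25: ŷ = 0.9 + 1.3·25 = 33.4; r = 33.4 − 33.4 = 0
x=27: ŷ = 0.9 + 1.3·27 = 36; r = 36 − 36 = 0
SSE = 16 + 25 + 1 + 0 + 1 + 1 + 4 + 0 + 0 = 48
s = √(48/7) = √6.85714 ≈ 2.62

s = 2.62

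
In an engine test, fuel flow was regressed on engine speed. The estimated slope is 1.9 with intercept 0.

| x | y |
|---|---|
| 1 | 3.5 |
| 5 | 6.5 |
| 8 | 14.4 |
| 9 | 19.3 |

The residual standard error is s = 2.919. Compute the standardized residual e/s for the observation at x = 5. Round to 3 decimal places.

ŷ = 1.9·5 = 9.5
e = 6.5 − 9.5 = -3
e/s = -3 / 2.919 = -1.028

-1.028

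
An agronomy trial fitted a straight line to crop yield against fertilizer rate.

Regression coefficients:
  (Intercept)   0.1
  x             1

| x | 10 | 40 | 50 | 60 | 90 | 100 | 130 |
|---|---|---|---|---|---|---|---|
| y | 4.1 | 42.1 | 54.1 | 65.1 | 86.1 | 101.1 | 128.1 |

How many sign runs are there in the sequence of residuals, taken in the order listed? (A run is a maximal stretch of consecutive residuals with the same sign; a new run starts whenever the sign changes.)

5 runs

x=10: ŷ = 0.1 + 10 = 10.1; r = 4.1 − 10.1 = -6
x=40: ŷ = 0.1 + 40 = 40.1; r = 42.1 − 40.1 = 2
x=50: ŷ = 0.1 + 50 = 50.1; r = 54.1 − 50.1 = 4
x=60: ŷ = 0.1 + 60 = 60.1; r = 65.1 − 60.1 = 5
x=90: ŷ = 0.1 + 90 = 90.1; r = 86.1 − 90.1 = -4
x=100: ŷ = 0.1 + 100 = 100.1; r = 101.1 − 100.1 = 1
x=130: ŷ = 0.1 + 130 = 130.1; r = 128.1 − 130.1 = -2
Signs: − + + + − + −
Runs: −×1, +×3, −×1, +×1, −×1 → 5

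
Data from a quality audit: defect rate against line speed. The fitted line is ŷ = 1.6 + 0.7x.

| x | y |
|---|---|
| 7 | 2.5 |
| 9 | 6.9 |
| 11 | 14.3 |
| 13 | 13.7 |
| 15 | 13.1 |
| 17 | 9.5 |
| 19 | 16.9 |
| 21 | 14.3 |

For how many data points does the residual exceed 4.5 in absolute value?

x=7: ŷ = 1.6 + 0.7·7 = 6.5; r = 2.5 − 6.5 = -4
x=9: ŷ = 1.6 + 0.7·9 = 7.9; r = 6.9 − 7.9 = -1
x=11: ŷ = 1.6 + 0.7·11 = 9.3; r = 14.3 − 9.3 = 5
x=13: ŷ = 1.6 + 0.7·13 = 10.7; r = 13.7 − 10.7 = 3
x=15: ŷ = 1.6 + 0.7·15 = 12.1; r = 13.1 − 12.1 = 1
x=17: ŷ = 1.6 + 0.7·17 = 13.5; r = 9.5 − 13.5 = -4
x=19: ŷ = 1.6 + 0.7·19 = 14.9; r = 16.9 − 14.9 = 2
x=21: ŷ = 1.6 + 0.7·21 = 16.3; r = 14.3 − 16.3 = -2
|r| > 4.5: x=11 (|r|=5) → 1

1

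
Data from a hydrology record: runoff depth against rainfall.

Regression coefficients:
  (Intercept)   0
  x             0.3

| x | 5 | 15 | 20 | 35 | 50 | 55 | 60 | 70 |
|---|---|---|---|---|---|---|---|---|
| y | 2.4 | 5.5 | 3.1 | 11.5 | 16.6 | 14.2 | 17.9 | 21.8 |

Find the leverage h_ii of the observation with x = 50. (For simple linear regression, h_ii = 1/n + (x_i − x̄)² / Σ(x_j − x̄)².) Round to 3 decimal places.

x̄ = (5 + 15 + 20 + 35 + 50 + 55 + 60 + 70)/8 = 38.75
Σ(x − x̄)² = 1139.06 + 564.062 + 351.562 + 14.0625 + 126.562 + 264.062 + 451.562 + 976.562 = 3887.5
h = 1/8 + (11.25)²/3887.5 = 0.125 + 0.0325563 = 0.158

h = 0.158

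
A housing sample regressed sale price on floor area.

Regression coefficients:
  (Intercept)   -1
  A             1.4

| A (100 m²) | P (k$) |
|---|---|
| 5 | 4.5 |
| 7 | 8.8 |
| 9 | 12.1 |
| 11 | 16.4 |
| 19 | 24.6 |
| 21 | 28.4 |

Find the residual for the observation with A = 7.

ŷ = -1 + 1.4·7 = 8.8
r = 8.8 − 8.8 = 0

r = 0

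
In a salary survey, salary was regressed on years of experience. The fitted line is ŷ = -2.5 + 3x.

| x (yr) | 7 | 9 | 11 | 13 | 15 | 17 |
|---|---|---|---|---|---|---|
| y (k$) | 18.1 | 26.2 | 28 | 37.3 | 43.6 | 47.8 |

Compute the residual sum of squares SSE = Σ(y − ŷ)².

SSE = 11.64

x=7: ŷ = -2.5 + 3·7 = 18.5; r = 18.1 − 18.5 = -0.4
x=9: ŷ = -2.5 + 3·9 = 24.5; r = 26.2 − 24.5 = 1.7
x=11: ŷ = -2.5 + 3·11 = 30.5; r = 28 − 30.5 = -2.5
x=13: ŷ = -2.5 + 3·13 = 36.5; r = 37.3 − 36.5 = 0.8
x=15: ŷ = -2.5 + 3·15 = 42.5; r = 43.6 − 42.5 = 1.1
x=17: ŷ = -2.5 + 3·17 = 48.5; r = 47.8 − 48.5 = -0.7
SSE = 0.16 + 2.89 + 6.25 + 0.64 + 1.21 + 0.49 = 11.64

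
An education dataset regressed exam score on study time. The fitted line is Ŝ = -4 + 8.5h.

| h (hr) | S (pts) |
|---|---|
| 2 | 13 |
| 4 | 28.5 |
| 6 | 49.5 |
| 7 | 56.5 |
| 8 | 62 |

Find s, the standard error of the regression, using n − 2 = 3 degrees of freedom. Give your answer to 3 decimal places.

s = 2.121

h=2: Ŝ = -4 + 8.5·2 = 13; r = 13 − 13 = 0
h=4: Ŝ = -4 + 8.5·4 = 30; r = 28.5 − 30 = -1.5
h=6: Ŝ = -4 + 8.5·6 = 47; r = 49.5 − 47 = 2.5
h=7: Ŝ = -4 + 8.5·7 = 55.5; r = 56.5 − 55.5 = 1
h=8: Ŝ = -4 + 8.5·8 = 64; r = 62 − 64 = -2
SSE = 0 + 2.25 + 6.25 + 1 + 4 = 13.5
s = √(13.5/3) = √4.5 ≈ 2.121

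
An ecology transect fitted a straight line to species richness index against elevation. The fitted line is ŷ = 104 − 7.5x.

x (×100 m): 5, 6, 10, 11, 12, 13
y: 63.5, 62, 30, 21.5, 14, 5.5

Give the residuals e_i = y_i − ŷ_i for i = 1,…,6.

-3, 3, 1, 0, 0, -1

x=5: ŷ = 104 − 7.5·5 = 66.5; e = 63.5 − 66.5 = -3
x=6: ŷ = 104 − 7.5·6 = 59; e = 62 − 59 = 3
x=10: ŷ = 104 − 7.5·10 = 29; e = 30 − 29 = 1
x=11: ŷ = 104 − 7.5·11 = 21.5; e = 21.5 − 21.5 = 0
x=12: ŷ = 104 − 7.5·12 = 14; e = 14 − 14 = 0
x=13: ŷ = 104 − 7.5·13 = 6.5; e = 5.5 − 6.5 = -1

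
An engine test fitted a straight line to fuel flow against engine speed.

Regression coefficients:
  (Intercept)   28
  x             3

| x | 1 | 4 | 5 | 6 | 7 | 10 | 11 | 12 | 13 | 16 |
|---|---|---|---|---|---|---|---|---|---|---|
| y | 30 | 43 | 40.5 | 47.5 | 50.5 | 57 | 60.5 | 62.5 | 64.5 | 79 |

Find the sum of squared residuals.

x=1: ŷ = 28 + 3·1 = 31; r = 30 − 31 = -1
x=4: ŷ = 28 + 3·4 = 40; r = 43 − 40 = 3
x=5: ŷ = 28 + 3·5 = 43; r = 40.5 − 43 = -2.5
x=6: ŷ = 28 + 3·6 = 46; r = 47.5 − 46 = 1.5
x=7: ŷ = 28 + 3·7 = 49; r = 50.5 − 49 = 1.5
x=10: ŷ = 28 + 3·10 = 58; r = 57 − 58 = -1
x=11: ŷ = 28 + 3·11 = 61; r = 60.5 − 61 = -0.5
x=12: ŷ = 28 + 3·12 = 64; r = 62.5 − 64 = -1.5
x=13: ŷ = 28 + 3·13 = 67; r = 64.5 − 67 = -2.5
x=16: ŷ = 28 + 3·16 = 76; r = 79 − 76 = 3
SSE = 1 + 9 + 6.25 + 2.25 + 2.25 + 1 + 0.25 + 2.25 + 6.25 + 9 = 39.5

SSE = 39.5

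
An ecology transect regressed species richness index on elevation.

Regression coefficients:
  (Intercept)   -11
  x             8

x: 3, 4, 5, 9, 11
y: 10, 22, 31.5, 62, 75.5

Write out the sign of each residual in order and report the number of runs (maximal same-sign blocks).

3 runs

x=3: ŷ = -11 + 8·3 = 13; r = 10 − 13 = -3
x=4: ŷ = -11 + 8·4 = 21; r = 22 − 21 = 1
x=5: ŷ = -11 + 8·5 = 29; r = 31.5 − 29 = 2.5
x=9: ŷ = -11 + 8·9 = 61; r = 62 − 61 = 1
x=11: ŷ = -11 + 8·11 = 77; r = 75.5 − 77 = -1.5
Signs: − + + + −
Runs: −×1, +×3, −×1 → 3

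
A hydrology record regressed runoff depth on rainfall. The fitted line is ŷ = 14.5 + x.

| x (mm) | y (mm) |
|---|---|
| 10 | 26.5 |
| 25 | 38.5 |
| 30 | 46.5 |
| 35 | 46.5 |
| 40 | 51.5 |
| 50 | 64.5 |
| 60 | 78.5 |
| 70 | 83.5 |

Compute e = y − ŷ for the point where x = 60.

e = 4

ŷ = 14.5 + 60 = 74.5
e = 78.5 − 74.5 = 4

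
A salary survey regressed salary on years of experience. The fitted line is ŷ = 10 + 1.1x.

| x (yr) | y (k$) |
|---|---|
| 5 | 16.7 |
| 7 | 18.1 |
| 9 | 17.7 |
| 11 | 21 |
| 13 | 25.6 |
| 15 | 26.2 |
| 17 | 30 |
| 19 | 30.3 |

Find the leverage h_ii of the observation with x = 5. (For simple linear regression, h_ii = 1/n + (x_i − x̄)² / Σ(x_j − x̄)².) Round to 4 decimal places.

h = 0.4167

x̄ = (5 + 7 + 9 + 11 + 13 + 15 + 17 + 19)/8 = 12
Σ(x − x̄)² = 49 + 25 + 9 + 1 + 1 + 9 + 25 + 49 = 168
h = 1/8 + (-7)²/168 = 0.125 + 0.291667 = 0.4167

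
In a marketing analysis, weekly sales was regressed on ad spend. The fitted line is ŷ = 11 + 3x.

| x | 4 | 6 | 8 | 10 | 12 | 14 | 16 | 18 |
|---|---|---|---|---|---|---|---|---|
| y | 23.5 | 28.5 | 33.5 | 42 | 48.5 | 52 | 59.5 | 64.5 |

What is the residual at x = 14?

ŷ = 11 + 3·14 = 53
r = 52 − 53 = -1

r = -1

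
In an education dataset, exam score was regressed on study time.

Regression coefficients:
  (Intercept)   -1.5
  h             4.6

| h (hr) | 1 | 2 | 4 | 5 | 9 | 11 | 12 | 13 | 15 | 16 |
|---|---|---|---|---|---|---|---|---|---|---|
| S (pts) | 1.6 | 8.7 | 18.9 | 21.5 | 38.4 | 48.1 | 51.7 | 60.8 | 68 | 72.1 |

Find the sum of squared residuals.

h=1: Ŝ = -1.5 + 4.6·1 = 3.1; e = 1.6 − 3.1 = -1.5
h=2: Ŝ = -1.5 + 4.6·2 = 7.7; e = 8.7 − 7.7 = 1
h=4: Ŝ = -1.5 + 4.6·4 = 16.9; e = 18.9 − 16.9 = 2
h=5: Ŝ = -1.5 + 4.6·5 = 21.5; e = 21.5 − 21.5 = 0
h=9: Ŝ = -1.5 + 4.6·9 = 39.9; e = 38.4 − 39.9 = -1.5
h=11: Ŝ = -1.5 + 4.6·11 = 49.1; e = 48.1 − 49.1 = -1
h=12: Ŝ = -1.5 + 4.6·12 = 53.7; e = 51.7 − 53.7 = -2
h=13: Ŝ = -1.5 + 4.6·13 = 58.3; e = 60.8 − 58.3 = 2.5
h=15: Ŝ = -1.5 + 4.6·15 = 67.5; e = 68 − 67.5 = 0.5
h=16: Ŝ = -1.5 + 4.6·16 = 72.1; e = 72.1 − 72.1 = 0
SSE = 2.25 + 1 + 4 + 0 + 2.25 + 1 + 4 + 6.25 + 0.25 + 0 = 21

SSE = 21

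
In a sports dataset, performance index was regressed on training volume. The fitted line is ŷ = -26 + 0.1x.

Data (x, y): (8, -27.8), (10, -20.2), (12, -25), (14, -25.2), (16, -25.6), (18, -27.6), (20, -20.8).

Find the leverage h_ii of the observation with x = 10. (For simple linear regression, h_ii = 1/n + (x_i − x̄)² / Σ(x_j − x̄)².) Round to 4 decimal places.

h = 0.2857

x̄ = (8 + 10 + 12 + 14 + 16 + 18 + 20)/7 = 14
Σ(x − x̄)² = 36 + 16 + 4 + 0 + 4 + 16 + 36 = 112
h = 1/7 + (-4)²/112 = 0.142857 + 0.142857 = 0.2857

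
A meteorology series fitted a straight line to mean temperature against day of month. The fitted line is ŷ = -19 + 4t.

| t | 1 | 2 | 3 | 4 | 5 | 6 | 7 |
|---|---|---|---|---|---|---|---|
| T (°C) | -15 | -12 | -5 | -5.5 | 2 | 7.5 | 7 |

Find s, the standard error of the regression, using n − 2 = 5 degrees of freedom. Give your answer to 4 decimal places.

t=1: ŷ = -19 + 4·1 = -15; e = -15 − (-15) = 0
t=2: ŷ = -19 + 4·2 = -11; e = -12 − (-11) = -1
t=3: ŷ = -19 + 4·3 = -7; e = -5 − (-7) = 2
t=4: ŷ = -19 + 4·4 = -3; e = -5.5 − (-3) = -2.5
t=5: ŷ = -19 + 4·5 = 1; e = 2 − 1 = 1
t=6: ŷ = -19 + 4·6 = 5; e = 7.5 − 5 = 2.5
t=7: ŷ = -19 + 4·7 = 9; e = 7 − 9 = -2
SSE = 0 + 1 + 4 + 6.25 + 1 + 6.25 + 4 = 22.5
s = √(22.5/5) = √4.5 ≈ 2.1213

s = 2.1213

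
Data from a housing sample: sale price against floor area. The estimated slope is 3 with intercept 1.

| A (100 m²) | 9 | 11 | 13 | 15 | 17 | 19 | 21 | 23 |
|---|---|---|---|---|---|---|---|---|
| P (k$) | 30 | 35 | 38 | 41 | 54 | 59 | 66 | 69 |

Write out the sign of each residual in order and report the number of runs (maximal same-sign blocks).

4 runs

A=9: ŷ = 1 + 3·9 = 28; r = 30 − 28 = 2
A=11: ŷ = 1 + 3·11 = 34; r = 35 − 34 = 1
A=13: ŷ = 1 + 3·13 = 40; r = 38 − 40 = -2
A=15: ŷ = 1 + 3·15 = 46; r = 41 − 46 = -5
A=17: ŷ = 1 + 3·17 = 52; r = 54 − 52 = 2
A=19: ŷ = 1 + 3·19 = 58; r = 59 − 58 = 1
A=21: ŷ = 1 + 3·21 = 64; r = 66 − 64 = 2
A=23: ŷ = 1 + 3·23 = 70; r = 69 − 70 = -1
Signs: + + − − + + + −
Runs: +×2, −×2, +×3, −×1 → 4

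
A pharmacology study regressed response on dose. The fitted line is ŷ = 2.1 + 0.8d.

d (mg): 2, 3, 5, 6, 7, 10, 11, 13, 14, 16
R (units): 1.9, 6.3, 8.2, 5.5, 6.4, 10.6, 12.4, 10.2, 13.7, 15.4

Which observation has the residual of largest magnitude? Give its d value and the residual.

d=2: ŷ = 2.1 + 0.8·2 = 3.7; e = 1.9 − 3.7 = -1.8
d=3: ŷ = 2.1 + 0.8·3 = 4.5; e = 6.3 − 4.5 = 1.8
d=5: ŷ = 2.1 + 0.8·5 = 6.1; e = 8.2 − 6.1 = 2.1
d=6: ŷ = 2.1 + 0.8·6 = 6.9; e = 5.5 − 6.9 = -1.4
d=7: ŷ = 2.1 + 0.8·7 = 7.7; e = 6.4 − 7.7 = -1.3
d=10: ŷ = 2.1 + 0.8·10 = 10.1; e = 10.6 − 10.1 = 0.5
d=11: ŷ = 2.1 + 0.8·11 = 10.9; e = 12.4 − 10.9 = 1.5
d=13: ŷ = 2.1 + 0.8·13 = 12.5; e = 10.2 − 12.5 = -2.3
d=14: ŷ = 2.1 + 0.8·14 = 13.3; e = 13.7 − 13.3 = 0.4
d=16: ŷ = 2.1 + 0.8·16 = 14.9; e = 15.4 − 14.9 = 0.5
Largest |e| is 2.3 at d = 13, residual -2.3.

d = 13, e = -2.3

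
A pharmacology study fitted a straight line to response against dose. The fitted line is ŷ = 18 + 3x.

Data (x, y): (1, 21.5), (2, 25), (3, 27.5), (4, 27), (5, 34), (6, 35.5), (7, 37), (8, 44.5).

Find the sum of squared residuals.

SSE = 22

x=1: ŷ = 18 + 3·1 = 21; e = 21.5 − 21 = 0.5
x=2: ŷ = 18 + 3·2 = 24; e = 25 − 24 = 1
x=3: ŷ = 18 + 3·3 = 27; e = 27.5 − 27 = 0.5
x=4: ŷ = 18 + 3·4 = 30; e = 27 − 30 = -3
x=5: ŷ = 18 + 3·5 = 33; e = 34 − 33 = 1
x=6: ŷ = 18 + 3·6 = 36; e = 35.5 − 36 = -0.5
x=7: ŷ = 18 + 3·7 = 39; e = 37 − 39 = -2
x=8: ŷ = 18 + 3·8 = 42; e = 44.5 − 42 = 2.5
SSE = 0.25 + 1 + 0.25 + 9 + 1 + 0.25 + 4 + 6.25 = 22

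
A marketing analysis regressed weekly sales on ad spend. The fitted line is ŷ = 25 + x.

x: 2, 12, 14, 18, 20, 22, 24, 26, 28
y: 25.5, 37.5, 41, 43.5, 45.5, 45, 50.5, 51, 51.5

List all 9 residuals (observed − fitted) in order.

-1.5, 0.5, 2, 0.5, 0.5, -2, 1.5, 0, -1.5

x=2: ŷ = 25 + 2 = 27; r = 25.5 − 27 = -1.5
x=12: ŷ = 25 + 12 = 37; r = 37.5 − 37 = 0.5
x=14: ŷ = 25 + 14 = 39; r = 41 − 39 = 2
x=18: ŷ = 25 + 18 = 43; r = 43.5 − 43 = 0.5
x=20: ŷ = 25 + 20 = 45; r = 45.5 − 45 = 0.5
x=22: ŷ = 25 + 22 = 47; r = 45 − 47 = -2
x=24: ŷ = 25 + 24 = 49; r = 50.5 − 49 = 1.5
x=26: ŷ = 25 + 26 = 51; r = 51 − 51 = 0
x=28: ŷ = 25 + 28 = 53; r = 51.5 − 53 = -1.5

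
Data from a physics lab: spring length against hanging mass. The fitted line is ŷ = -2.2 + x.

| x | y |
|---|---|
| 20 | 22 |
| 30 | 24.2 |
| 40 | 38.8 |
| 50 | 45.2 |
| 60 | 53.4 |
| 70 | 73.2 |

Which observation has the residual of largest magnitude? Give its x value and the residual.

x=20: ŷ = -2.2 + 20 = 17.8; r = 22 − 17.8 = 4.2
x=30: ŷ = -2.2 + 30 = 27.8; r = 24.2 − 27.8 = -3.6
x=40: ŷ = -2.2 + 40 = 37.8; r = 38.8 − 37.8 = 1
x=50: ŷ = -2.2 + 50 = 47.8; r = 45.2 − 47.8 = -2.6
x=60: ŷ = -2.2 + 60 = 57.8; r = 53.4 − 57.8 = -4.4
x=70: ŷ = -2.2 + 70 = 67.8; r = 73.2 − 67.8 = 5.4
Largest |r| is 5.4 at x = 70, residual 5.4.

x = 70, r = 5.4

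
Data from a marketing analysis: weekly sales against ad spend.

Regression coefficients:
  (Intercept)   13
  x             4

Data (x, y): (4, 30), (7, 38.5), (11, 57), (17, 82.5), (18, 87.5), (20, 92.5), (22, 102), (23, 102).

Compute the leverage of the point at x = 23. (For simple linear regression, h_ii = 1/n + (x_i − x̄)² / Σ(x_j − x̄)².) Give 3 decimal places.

x̄ = (4 + 7 + 11 + 17 + 18 + 20 + 22 + 23)/8 = 15.25
Σ(x − x̄)² = 126.562 + 68.0625 + 18.0625 + 3.0625 + 7.5625 + 22.5625 + 45.5625 + 60.0625 = 351.5
h = 1/8 + (7.75)²/351.5 = 0.125 + 0.170875 = 0.296

h = 0.296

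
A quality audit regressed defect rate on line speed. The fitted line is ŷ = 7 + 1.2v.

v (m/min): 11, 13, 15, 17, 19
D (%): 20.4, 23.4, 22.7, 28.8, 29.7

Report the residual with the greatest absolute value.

e = -2.3

v=11: ŷ = 7 + 1.2·11 = 20.2; e = 20.4 − 20.2 = 0.2
v=13: ŷ = 7 + 1.2·13 = 22.6; e = 23.4 − 22.6 = 0.8
v=15: ŷ = 7 + 1.2·15 = 25; e = 22.7 − 25 = -2.3
v=17: ŷ = 7 + 1.2·17 = 27.4; e = 28.8 − 27.4 = 1.4
v=19: ŷ = 7 + 1.2·19 = 29.8; e = 29.7 − 29.8 = -0.1
Largest |e| is 2.3 at v = 15, residual -2.3.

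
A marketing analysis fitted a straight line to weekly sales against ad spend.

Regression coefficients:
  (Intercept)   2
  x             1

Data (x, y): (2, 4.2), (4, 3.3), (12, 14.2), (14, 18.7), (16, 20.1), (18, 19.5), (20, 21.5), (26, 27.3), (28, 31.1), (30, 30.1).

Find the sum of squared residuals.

x=2: ŷ = 2 + 2 = 4; r = 4.2 − 4 = 0.2
x=4: ŷ = 2 + 4 = 6; r = 3.3 − 6 = -2.7
x=12: ŷ = 2 + 12 = 14; r = 14.2 − 14 = 0.2
x=14: ŷ = 2 + 14 = 16; r = 18.7 − 16 = 2.7
x=16: ŷ = 2 + 16 = 18; r = 20.1 − 18 = 2.1
x=18: ŷ = 2 + 18 = 20; r = 19.5 − 20 = -0.5
x=20: ŷ = 2 + 20 = 22; r = 21.5 − 22 = -0.5
x=26: ŷ = 2 + 26 = 28; r = 27.3 − 28 = -0.7
x=28: ŷ = 2 + 28 = 30; r = 31.1 − 30 = 1.1
x=30: ŷ = 2 + 30 = 32; r = 30.1 − 32 = -1.9
SSE = 0.04 + 7.29 + 0.04 + 7.29 + 4.41 + 0.25 + 0.25 + 0.49 + 1.21 + 3.61 = 24.88

SSE = 24.88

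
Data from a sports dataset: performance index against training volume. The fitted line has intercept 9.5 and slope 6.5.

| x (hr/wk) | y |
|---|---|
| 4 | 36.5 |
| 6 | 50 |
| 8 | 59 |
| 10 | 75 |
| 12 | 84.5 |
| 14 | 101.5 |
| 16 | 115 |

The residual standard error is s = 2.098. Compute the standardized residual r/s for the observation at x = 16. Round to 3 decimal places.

0.715

ŷ = 9.5 + 6.5·16 = 113.5
r = 115 − 113.5 = 1.5
r/s = 1.5 / 2.098 = 0.715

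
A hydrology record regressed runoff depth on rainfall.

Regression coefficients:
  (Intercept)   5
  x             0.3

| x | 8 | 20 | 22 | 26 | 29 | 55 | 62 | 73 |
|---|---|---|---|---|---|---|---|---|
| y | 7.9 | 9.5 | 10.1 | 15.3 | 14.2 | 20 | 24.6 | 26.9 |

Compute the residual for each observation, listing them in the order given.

0.5, -1.5, -1.5, 2.5, 0.5, -1.5, 1, 0

x=8: ŷ = 5 + 0.3·8 = 7.4; e = 7.9 − 7.4 = 0.5
x=20: ŷ = 5 + 0.3·20 = 11; e = 9.5 − 11 = -1.5
x=22: ŷ = 5 + 0.3·22 = 11.6; e = 10.1 − 11.6 = -1.5
x=26: ŷ = 5 + 0.3·26 = 12.8; e = 15.3 − 12.8 = 2.5
x=29: ŷ = 5 + 0.3·29 = 13.7; e = 14.2 − 13.7 = 0.5
x=55: ŷ = 5 + 0.3·55 = 21.5; e = 20 − 21.5 = -1.5
x=62: ŷ = 5 + 0.3·62 = 23.6; e = 24.6 − 23.6 = 1
x=73: ŷ = 5 + 0.3·73 = 26.9; e = 26.9 − 26.9 = 0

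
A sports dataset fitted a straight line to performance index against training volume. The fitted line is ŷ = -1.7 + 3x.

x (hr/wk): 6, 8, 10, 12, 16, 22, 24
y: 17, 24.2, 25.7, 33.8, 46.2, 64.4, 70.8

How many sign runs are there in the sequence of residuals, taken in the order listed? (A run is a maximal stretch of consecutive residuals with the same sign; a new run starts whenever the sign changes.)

3 runs

x=6: ŷ = -1.7 + 3·6 = 16.3; r = 17 − 16.3 = 0.7
x=8: ŷ = -1.7 + 3·8 = 22.3; r = 24.2 − 22.3 = 1.9
x=10: ŷ = -1.7 + 3·10 = 28.3; r = 25.7 − 28.3 = -2.6
x=12: ŷ = -1.7 + 3·12 = 34.3; r = 33.8 − 34.3 = -0.5
x=16: ŷ = -1.7 + 3·16 = 46.3; r = 46.2 − 46.3 = -0.1
x=22: ŷ = -1.7 + 3·22 = 64.3; r = 64.4 − 64.3 = 0.1
x=24: ŷ = -1.7 + 3·24 = 70.3; r = 70.8 − 70.3 = 0.5
Signs: + + − − − + +
Runs: +×2, −×3, +×2 → 3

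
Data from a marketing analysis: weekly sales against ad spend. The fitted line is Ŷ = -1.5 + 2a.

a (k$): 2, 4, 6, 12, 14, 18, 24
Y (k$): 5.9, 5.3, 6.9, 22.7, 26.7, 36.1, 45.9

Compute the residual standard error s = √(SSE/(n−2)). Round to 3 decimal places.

a=2: Ŷ = -1.5 + 2·2 = 2.5; e = 5.9 − 2.5 = 3.4
a=4: Ŷ = -1.5 + 2·4 = 6.5; e = 5.3 − 6.5 = -1.2
a=6: Ŷ = -1.5 + 2·6 = 10.5; e = 6.9 − 10.5 = -3.6
a=12: Ŷ = -1.5 + 2·12 = 22.5; e = 22.7 − 22.5 = 0.2
a=14: Ŷ = -1.5 + 2·14 = 26.5; e = 26.7 − 26.5 = 0.2
a=18: Ŷ = -1.5 + 2·18 = 34.5; e = 36.1 − 34.5 = 1.6
a=24: Ŷ = -1.5 + 2·24 = 46.5; e = 45.9 − 46.5 = -0.6
SSE = 11.56 + 1.44 + 12.96 + 0.04 + 0.04 + 2.56 + 0.36 = 28.96
s = √(28.96/5) = √5.792 ≈ 2.407

s = 2.407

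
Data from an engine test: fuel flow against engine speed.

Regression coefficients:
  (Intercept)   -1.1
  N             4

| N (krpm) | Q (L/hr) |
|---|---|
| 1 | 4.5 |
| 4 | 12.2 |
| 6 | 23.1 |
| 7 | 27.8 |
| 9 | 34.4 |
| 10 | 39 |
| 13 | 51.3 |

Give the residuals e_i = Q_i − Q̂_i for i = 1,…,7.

N=1: Q̂ = -1.1 + 4·1 = 2.9; e = 4.5 − 2.9 = 1.6
N=4: Q̂ = -1.1 + 4·4 = 14.9; e = 12.2 − 14.9 = -2.7
N=6: Q̂ = -1.1 + 4·6 = 22.9; e = 23.1 − 22.9 = 0.2
N=7: Q̂ = -1.1 + 4·7 = 26.9; e = 27.8 − 26.9 = 0.9
N=9: Q̂ = -1.1 + 4·9 = 34.9; e = 34.4 − 34.9 = -0.5
N=10: Q̂ = -1.1 + 4·10 = 38.9; e = 39 − 38.9 = 0.1
N=13: Q̂ = -1.1 + 4·13 = 50.9; e = 51.3 − 50.9 = 0.4

1.6, -2.7, 0.2, 0.9, -0.5, 0.1, 0.4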